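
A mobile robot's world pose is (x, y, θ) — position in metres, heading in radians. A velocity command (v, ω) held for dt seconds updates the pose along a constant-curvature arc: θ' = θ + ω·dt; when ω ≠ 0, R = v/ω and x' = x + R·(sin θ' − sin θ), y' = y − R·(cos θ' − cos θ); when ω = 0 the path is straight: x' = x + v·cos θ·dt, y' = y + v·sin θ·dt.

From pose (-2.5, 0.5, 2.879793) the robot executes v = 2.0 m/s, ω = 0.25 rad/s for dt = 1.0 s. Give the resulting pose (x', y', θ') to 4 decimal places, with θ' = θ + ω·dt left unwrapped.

(-4.4762, 0.7720, 3.1298)

θ' = 2.8798 + 0.25·1.0 = 3.1298
R = v/ω = 2.0/0.25 = 8.0000
x' = -2.5 + 8.0000·(sin 3.1298 − sin 2.8798) = -4.4762
y' = 0.5 − 8.0000·(cos 3.1298 − cos 2.8798) = 0.7720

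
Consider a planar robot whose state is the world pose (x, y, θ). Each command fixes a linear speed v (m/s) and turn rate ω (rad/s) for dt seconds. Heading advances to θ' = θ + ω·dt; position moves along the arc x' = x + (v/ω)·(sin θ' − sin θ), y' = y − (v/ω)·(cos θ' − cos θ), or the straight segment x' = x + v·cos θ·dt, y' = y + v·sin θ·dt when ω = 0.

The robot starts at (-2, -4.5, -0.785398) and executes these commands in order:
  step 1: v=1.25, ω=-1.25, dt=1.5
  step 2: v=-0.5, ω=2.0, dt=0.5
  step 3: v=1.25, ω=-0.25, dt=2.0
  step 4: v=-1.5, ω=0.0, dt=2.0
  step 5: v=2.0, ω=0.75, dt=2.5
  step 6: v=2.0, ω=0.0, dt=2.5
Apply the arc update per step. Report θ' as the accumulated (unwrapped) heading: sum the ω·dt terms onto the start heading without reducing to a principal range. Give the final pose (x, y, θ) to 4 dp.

(4.9964, -11.1828, -0.2854)

step 1: θ'=-2.6604 (R=-1.0000) → pose (-2.2443, -6.0935, -2.6604)
step 2: θ'=-1.6604 (R=-0.2500) → pose (-2.1110, -5.8943, -1.6604)
step 3: θ'=-2.1604 (R=-5.0000) → pose (-2.9351, -8.2271, -2.1604)
step 4: θ'=-2.1604 (straight) → pose (-1.2670, -5.7336, -2.1604)
step 5: θ'=-0.2854 (R=2.6667) → pose (0.1986, -9.7751, -0.2854)
step 6: θ'=-0.2854 (straight) → pose (4.9964, -11.1828, -0.2854)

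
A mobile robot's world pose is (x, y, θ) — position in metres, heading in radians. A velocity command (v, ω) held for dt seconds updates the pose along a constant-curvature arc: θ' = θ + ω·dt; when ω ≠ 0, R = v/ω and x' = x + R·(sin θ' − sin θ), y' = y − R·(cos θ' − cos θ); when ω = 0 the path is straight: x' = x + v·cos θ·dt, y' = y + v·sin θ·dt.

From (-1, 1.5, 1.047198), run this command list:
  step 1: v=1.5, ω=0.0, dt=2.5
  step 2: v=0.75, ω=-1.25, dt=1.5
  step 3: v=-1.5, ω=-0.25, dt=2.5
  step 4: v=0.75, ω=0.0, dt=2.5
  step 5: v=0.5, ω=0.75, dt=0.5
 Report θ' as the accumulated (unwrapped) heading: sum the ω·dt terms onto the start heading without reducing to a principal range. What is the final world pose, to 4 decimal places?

(0.5924, 6.1072, -1.0778)

step 1: θ'=1.0472 (straight) → pose (0.8750, 4.7476, 1.0472)
step 2: θ'=-0.8278 (R=-0.6000) → pose (1.8365, 4.8535, -0.8278)
step 3: θ'=-1.4528 (R=6.0000) → pose (0.2969, 8.2061, -1.4528)
step 4: θ'=-1.4528 (straight) → pose (0.5176, 6.3442, -1.4528)
step 5: θ'=-1.0778 (R=0.6667) → pose (0.5924, 6.1072, -1.0778)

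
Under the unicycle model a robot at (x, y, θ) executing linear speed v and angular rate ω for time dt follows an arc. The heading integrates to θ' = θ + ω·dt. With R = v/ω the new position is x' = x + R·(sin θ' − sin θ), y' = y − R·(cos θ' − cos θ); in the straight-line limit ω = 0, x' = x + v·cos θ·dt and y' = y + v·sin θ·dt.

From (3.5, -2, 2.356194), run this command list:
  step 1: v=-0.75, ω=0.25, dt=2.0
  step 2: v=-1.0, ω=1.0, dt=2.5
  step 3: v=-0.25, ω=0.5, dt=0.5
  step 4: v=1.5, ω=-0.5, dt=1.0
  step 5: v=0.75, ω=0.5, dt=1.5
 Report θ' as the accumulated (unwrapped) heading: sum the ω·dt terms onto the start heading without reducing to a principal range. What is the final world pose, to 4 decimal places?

step 1: θ'=2.8562 (R=-3.0000) → pose (4.7767, -2.7573, 2.8562)
step 2: θ'=5.3562 (R=-1.0000) → pose (5.8581, -1.1975, 5.3562)
step 3: θ'=5.6062 (R=-0.5000) → pose (5.7714, -1.1079, 5.6062)
step 4: θ'=5.1062 (R=-3.0000) → pose (6.6624, -2.2952, 5.1062)
step 5: θ'=5.8562 (R=1.5000) → pose (7.4264, -3.0850, 5.8562)

(7.4264, -3.0850, 5.8562)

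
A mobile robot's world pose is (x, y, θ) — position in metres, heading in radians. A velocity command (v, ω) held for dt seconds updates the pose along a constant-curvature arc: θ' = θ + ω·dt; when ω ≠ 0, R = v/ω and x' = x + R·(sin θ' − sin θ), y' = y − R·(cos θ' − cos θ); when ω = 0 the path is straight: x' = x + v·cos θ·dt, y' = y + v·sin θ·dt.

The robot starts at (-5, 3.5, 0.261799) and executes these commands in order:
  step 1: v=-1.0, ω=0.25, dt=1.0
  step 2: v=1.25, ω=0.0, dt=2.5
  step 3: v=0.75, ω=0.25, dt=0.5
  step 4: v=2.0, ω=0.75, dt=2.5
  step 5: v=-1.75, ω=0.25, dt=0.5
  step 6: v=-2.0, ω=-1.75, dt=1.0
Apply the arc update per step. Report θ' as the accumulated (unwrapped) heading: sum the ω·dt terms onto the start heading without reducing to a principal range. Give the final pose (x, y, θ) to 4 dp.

step 1: θ'=0.5118 (R=-4.0000) → pose (-5.9237, 3.1238, 0.5118)
step 2: θ'=0.5118 (straight) → pose (-3.1991, 4.6542, 0.5118)
step 3: θ'=0.6368 (R=3.0000) → pose (-2.8845, 4.8578, 0.6368)
step 4: θ'=2.5118 (R=2.6667) → pose (-2.8996, 9.1569, 2.5118)
step 5: θ'=2.6368 (R=-7.0000) → pose (-2.1621, 8.6870, 2.6368)
step 6: θ'=0.8868 (R=1.1429) → pose (-1.8290, 6.9645, 0.8868)

(-1.8290, 6.9645, 0.8868)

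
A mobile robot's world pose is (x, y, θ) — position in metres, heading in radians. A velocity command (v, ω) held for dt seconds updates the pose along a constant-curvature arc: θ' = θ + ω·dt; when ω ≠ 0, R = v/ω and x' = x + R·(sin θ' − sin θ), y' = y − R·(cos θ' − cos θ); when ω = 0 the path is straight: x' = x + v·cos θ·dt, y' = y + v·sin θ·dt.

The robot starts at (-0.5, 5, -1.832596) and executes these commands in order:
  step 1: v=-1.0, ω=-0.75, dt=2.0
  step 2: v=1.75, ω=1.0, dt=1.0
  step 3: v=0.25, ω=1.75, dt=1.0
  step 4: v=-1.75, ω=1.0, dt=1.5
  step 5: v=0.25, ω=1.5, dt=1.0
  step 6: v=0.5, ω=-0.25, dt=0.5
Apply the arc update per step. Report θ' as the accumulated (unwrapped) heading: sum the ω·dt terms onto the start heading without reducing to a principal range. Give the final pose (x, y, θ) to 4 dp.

(-3.0835, 5.2413, 2.2924)

step 1: θ'=-3.3326 (R=1.3333) → pose (1.0410, 5.9640, -3.3326)
step 2: θ'=-2.3326 (R=1.7500) → pose (-0.5575, 5.4537, -2.3326)
step 3: θ'=-0.5826 (R=0.1429) → pose (-0.5327, 5.2358, -0.5826)
step 4: θ'=0.9174 (R=-1.7500) → pose (-2.8851, 4.8383, 0.9174)
step 5: θ'=2.4174 (R=0.1667) → pose (-2.9070, 5.0645, 2.4174)
step 6: θ'=2.2924 (R=-2.0000) → pose (-3.0835, 5.2413, 2.2924)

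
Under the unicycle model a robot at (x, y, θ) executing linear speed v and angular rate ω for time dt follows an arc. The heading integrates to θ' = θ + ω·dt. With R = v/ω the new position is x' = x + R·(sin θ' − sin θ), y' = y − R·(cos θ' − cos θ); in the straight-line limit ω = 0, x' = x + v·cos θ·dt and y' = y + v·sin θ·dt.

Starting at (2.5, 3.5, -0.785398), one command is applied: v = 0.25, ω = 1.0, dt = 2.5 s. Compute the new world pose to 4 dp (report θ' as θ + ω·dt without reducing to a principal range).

θ' = -0.7854 + 1.0·2.5 = 1.7146
R = v/ω = 0.25/1.0 = 0.2500
x' = 2.5 + 0.2500·(sin 1.7146 − sin -0.7854) = 2.9242
y' = 3.5 − 0.2500·(cos 1.7146 − cos -0.7854) = 3.7126

(2.9242, 3.7126, 1.7146)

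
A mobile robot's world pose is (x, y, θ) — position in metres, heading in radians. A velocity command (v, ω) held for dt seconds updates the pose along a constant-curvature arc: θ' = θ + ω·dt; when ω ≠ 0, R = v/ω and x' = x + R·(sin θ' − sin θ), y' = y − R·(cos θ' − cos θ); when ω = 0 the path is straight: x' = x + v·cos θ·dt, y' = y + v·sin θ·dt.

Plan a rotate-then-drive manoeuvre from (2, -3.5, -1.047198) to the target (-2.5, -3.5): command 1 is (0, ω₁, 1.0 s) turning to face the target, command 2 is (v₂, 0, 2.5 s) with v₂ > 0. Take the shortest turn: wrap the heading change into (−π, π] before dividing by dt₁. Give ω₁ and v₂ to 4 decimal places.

heading to target = atan2(-3.5−-3.5, -2.5−2) = 3.1416
Δθ = wrap(3.1416 − -1.0472) = -2.0944; ω₁ = Δθ/dt₁ = -2.0944
distance = √((-2.5−2)² + (-3.5−-3.5)²) = 4.5000; v₂ = distance/dt₂ = 1.8000

ω₁ = -2.0944, v₂ = 1.8000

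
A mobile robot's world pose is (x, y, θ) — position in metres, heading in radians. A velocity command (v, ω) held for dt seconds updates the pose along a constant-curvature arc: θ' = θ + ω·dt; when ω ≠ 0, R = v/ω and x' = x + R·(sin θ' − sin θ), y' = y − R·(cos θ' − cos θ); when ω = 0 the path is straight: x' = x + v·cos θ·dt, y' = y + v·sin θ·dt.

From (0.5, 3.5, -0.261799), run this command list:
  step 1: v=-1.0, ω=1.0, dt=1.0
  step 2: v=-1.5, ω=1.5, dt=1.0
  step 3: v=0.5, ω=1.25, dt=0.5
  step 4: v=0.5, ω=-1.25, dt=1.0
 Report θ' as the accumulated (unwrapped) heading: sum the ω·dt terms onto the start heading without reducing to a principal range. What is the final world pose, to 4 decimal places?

(-1.0382, 2.4198, 1.6132)

step 1: θ'=0.7382 (R=-1.0000) → pose (-0.4318, 3.2738, 0.7382)
step 2: θ'=2.2382 (R=-1.0000) → pose (-0.5442, 1.9151, 2.2382)
step 3: θ'=2.8632 (R=0.4000) → pose (-0.7485, 2.0521, 2.8632)
step 4: θ'=1.6132 (R=-0.4000) → pose (-1.0382, 2.4198, 1.6132)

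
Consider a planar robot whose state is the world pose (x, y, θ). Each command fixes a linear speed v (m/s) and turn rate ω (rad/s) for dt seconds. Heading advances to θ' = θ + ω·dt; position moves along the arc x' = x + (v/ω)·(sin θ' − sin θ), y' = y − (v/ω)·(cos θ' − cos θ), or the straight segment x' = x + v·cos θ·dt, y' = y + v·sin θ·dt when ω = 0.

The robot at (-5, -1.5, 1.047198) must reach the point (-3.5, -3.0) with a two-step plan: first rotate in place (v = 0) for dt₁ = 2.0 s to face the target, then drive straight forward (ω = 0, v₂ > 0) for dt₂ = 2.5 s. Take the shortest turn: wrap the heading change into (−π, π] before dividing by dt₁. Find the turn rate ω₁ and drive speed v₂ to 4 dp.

heading to target = atan2(-3−-1.5, -3.5−-5) = -0.7854
Δθ = wrap(-0.7854 − 1.0472) = -1.8326; ω₁ = Δθ/dt₁ = -0.9163
distance = √((-3.5−-5)² + (-3−-1.5)²) = 2.1213; v₂ = distance/dt₂ = 0.8485

ω₁ = -0.9163, v₂ = 0.8485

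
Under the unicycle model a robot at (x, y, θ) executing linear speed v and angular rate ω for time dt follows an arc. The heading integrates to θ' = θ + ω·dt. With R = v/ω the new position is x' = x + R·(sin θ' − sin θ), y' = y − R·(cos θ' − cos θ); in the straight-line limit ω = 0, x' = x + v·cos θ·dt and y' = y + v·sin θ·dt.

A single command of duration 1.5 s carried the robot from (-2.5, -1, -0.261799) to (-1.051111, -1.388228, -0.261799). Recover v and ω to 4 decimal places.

v = 1.0000, ω = 0.0000

Δθ = -0.261799 − -0.261799 = 0.000000
ω = Δθ/dt = 0.000000/1.5 = 0.0000
ω = 0 → v = (Δx·cos θ + Δy·sin θ)/dt = 1.0000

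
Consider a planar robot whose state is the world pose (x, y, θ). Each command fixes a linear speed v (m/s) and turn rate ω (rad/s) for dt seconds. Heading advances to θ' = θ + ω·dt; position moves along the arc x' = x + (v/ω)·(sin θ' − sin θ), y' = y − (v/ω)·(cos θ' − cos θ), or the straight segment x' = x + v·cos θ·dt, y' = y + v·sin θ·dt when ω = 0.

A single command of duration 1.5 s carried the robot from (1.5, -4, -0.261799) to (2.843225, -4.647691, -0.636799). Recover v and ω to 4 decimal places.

Δθ = -0.636799 − -0.261799 = -0.375000
ω = Δθ/dt = -0.375000/1.5 = -0.2500
R = Δx/(sin θ' − sin θ) = -4.0000
v = R·ω = -4.0000·-0.2500 = 1.0000

v = 1.0000, ω = -0.2500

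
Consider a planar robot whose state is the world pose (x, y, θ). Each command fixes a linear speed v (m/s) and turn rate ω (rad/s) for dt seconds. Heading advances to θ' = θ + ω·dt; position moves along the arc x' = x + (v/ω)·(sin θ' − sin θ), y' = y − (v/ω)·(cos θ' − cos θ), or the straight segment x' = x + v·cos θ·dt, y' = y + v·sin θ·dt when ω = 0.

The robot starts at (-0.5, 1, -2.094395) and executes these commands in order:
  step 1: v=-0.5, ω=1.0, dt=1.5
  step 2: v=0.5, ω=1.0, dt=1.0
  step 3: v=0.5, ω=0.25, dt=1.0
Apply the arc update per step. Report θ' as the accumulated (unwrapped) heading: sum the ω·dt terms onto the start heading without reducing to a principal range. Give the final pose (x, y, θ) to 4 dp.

(0.2544, 1.8714, 0.6556)

step 1: θ'=-0.5944 (R=-0.5000) → pose (-0.6530, 1.6642, -0.5944)
step 2: θ'=0.4056 (R=0.5000) → pose (-0.1757, 1.6191, 0.4056)
step 3: θ'=0.6556 (R=2.0000) → pose (0.2544, 1.8714, 0.6556)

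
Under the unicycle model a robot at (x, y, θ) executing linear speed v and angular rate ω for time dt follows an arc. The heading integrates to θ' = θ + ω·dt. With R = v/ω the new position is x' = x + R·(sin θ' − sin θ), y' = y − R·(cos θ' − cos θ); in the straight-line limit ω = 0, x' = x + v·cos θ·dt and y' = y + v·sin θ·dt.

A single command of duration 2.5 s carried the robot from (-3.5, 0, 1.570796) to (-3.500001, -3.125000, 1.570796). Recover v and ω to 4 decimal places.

v = -1.2500, ω = 0.0000

Δθ = 1.570796 − 1.570796 = 0.000000
ω = Δθ/dt = 0.000000/2.5 = 0.0000
ω = 0 → v = (Δx·cos θ + Δy·sin θ)/dt = -1.2500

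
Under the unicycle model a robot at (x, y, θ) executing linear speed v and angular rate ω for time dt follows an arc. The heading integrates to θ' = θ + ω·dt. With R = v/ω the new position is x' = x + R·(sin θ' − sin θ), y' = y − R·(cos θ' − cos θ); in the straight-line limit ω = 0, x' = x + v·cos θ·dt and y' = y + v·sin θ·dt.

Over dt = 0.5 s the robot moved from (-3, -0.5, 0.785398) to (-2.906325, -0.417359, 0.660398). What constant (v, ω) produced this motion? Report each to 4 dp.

v = 0.2500, ω = -0.2500

Δθ = 0.660398 − 0.785398 = -0.125000
ω = Δθ/dt = -0.125000/0.5 = -0.2500
R = Δx/(sin θ' − sin θ) = -1.0000
v = R·ω = -1.0000·-0.2500 = 0.2500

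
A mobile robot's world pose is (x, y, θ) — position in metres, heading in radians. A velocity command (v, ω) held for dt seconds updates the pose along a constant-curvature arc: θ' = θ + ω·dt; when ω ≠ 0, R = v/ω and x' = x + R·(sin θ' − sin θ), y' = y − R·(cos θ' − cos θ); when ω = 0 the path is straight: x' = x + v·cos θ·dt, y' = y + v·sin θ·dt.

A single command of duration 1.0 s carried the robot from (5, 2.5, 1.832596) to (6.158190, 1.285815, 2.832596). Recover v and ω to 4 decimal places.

v = -1.7500, ω = 1.0000

Δθ = 2.832596 − 1.832596 = 1.000000
ω = Δθ/dt = 1.000000/1.0 = 1.0000
R = −Δy/(cos θ' − cos θ) = -1.7500
v = R·ω = -1.7500·1.0000 = -1.7500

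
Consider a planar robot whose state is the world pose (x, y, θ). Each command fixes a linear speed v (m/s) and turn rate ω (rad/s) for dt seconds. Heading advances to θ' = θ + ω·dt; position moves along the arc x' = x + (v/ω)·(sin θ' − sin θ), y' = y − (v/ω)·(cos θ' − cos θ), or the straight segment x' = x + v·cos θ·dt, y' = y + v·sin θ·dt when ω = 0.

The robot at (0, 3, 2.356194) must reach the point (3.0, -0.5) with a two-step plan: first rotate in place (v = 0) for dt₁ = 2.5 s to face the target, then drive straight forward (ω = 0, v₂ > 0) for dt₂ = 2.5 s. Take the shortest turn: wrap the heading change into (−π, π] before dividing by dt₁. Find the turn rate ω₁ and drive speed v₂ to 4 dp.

heading to target = atan2(-0.5−3, 3−0) = -0.8622
Δθ = wrap(-0.8622 − 2.3562) = 3.0648; ω₁ = Δθ/dt₁ = 1.2259
distance = √((3−0)² + (-0.5−3)²) = 4.6098; v₂ = distance/dt₂ = 1.8439

ω₁ = 1.2259, v₂ = 1.8439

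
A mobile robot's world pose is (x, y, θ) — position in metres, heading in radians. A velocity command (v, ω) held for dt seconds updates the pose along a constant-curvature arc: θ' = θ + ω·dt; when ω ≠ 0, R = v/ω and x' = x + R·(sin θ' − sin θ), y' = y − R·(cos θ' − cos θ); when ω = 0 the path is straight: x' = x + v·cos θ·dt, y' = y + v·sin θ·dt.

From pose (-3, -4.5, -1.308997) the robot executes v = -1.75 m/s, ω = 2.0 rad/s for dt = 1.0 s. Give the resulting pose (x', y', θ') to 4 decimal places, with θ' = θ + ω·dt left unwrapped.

θ' = -1.3090 + 2.0·1.0 = 0.6910
R = v/ω = -1.75/2.0 = -0.8750
x' = -3 + -0.8750·(sin 0.6910 − sin -1.3090) = -4.4028
y' = -4.5 − -0.8750·(cos 0.6910 − cos -1.3090) = -4.0522

(-4.4028, -4.0522, 0.6910)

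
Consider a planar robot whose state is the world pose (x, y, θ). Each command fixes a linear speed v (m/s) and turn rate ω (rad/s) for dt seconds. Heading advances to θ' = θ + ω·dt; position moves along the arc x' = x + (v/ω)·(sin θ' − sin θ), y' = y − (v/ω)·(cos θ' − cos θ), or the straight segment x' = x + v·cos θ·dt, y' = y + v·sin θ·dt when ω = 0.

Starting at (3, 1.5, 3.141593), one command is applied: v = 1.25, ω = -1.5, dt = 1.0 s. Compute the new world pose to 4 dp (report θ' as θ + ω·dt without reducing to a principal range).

θ' = 3.1416 + -1.5·1.0 = 1.6416
R = v/ω = 1.25/-1.5 = -0.8333
x' = 3 + -0.8333·(sin 1.6416 − sin 3.1416) = 2.1688
y' = 1.5 − -0.8333·(cos 1.6416 − cos 3.1416) = 2.2744

(2.1688, 2.2744, 1.6416)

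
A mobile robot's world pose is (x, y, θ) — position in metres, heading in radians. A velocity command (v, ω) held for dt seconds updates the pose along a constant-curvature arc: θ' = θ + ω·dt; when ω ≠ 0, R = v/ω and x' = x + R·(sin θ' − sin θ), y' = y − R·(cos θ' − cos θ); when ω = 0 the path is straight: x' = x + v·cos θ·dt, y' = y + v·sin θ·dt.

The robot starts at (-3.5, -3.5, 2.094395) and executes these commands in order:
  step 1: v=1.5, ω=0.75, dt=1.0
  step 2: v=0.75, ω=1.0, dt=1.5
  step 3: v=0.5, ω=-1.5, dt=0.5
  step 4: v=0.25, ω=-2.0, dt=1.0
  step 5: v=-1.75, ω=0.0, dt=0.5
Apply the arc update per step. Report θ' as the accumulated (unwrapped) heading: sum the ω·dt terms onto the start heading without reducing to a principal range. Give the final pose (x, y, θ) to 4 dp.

step 1: θ'=2.8444 (R=2.0000) → pose (-4.6464, -2.5877, 2.8444)
step 2: θ'=4.3444 (R=0.7500) → pose (-5.5658, -3.0350, 4.3444)
step 3: θ'=3.5944 (R=-0.3333) → pose (-5.7310, -3.2148, 3.5944)
step 4: θ'=1.5944 (R=-0.1250) → pose (-5.9106, -3.1054, 1.5944)
step 5: θ'=1.5944 (straight) → pose (-5.8900, -3.9801, 1.5944)

(-5.8900, -3.9801, 1.5944)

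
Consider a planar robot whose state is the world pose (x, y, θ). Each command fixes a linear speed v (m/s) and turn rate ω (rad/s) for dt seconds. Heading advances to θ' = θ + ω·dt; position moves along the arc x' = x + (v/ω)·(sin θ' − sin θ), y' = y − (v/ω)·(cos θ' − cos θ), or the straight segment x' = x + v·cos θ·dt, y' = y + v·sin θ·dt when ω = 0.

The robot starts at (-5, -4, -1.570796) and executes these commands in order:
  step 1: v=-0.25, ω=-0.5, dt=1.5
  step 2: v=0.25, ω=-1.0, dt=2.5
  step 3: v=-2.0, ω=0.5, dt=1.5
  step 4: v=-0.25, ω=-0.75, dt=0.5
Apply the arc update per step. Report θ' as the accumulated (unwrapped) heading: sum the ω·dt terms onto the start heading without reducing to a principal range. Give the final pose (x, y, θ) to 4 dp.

(-4.4708, -6.4001, -4.4458)

step 1: θ'=-2.3208 (R=0.5000) → pose (-4.8658, -3.6592, -2.3208)
step 2: θ'=-4.8208 (R=-0.2500) → pose (-5.2973, -3.4617, -4.8208)
step 3: θ'=-4.0708 (R=-4.0000) → pose (-4.5254, -6.2884, -4.0708)
step 4: θ'=-4.4458 (R=0.3333) → pose (-4.4708, -6.4001, -4.4458)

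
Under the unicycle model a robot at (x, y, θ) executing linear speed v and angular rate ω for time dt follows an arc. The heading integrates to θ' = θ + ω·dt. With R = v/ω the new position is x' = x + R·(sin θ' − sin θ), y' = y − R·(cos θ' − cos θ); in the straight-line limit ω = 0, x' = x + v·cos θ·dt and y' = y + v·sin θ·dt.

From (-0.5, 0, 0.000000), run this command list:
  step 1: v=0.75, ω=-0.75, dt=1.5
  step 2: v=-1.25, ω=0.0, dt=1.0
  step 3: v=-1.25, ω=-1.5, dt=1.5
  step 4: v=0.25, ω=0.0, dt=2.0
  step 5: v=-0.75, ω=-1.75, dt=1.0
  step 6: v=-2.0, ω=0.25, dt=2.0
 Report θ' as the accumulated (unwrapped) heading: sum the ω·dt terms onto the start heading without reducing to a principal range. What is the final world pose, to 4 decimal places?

(-0.0259, -2.6503, -4.6250)

step 1: θ'=-1.1250 (R=-1.0000) → pose (0.4023, -0.5688, -1.1250)
step 2: θ'=-1.1250 (straight) → pose (-0.1367, 0.5590, -1.1250)
step 3: θ'=-3.3750 (R=0.8333) → pose (0.8079, 1.7291, -3.3750)
step 4: θ'=-3.3750 (straight) → pose (0.3215, 1.8447, -3.3750)
step 5: θ'=-5.1250 (R=0.4286) → pose (0.6150, 1.2559, -5.1250)
step 6: θ'=-4.6250 (R=-8.0000) → pose (-0.0259, -2.6503, -4.6250)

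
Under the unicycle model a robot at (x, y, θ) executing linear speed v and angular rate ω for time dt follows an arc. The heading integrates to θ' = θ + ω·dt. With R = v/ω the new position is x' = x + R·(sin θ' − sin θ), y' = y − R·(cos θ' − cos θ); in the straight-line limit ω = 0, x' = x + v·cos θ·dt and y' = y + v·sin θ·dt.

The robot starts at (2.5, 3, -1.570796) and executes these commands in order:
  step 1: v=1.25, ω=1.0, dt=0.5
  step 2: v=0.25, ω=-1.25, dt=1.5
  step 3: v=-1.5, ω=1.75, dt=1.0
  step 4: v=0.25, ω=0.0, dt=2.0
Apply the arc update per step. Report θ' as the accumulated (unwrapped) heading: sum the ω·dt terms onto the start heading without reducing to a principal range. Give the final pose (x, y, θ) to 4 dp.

step 1: θ'=-1.0708 (R=1.2500) → pose (2.6530, 2.4007, -1.0708)
step 2: θ'=-2.9458 (R=-0.2000) → pose (2.5164, 2.1087, -2.9458)
step 3: θ'=-1.1958 (R=-0.8571) → pose (3.1472, 3.2634, -1.1958)
step 4: θ'=-1.1958 (straight) → pose (3.3304, 2.7981, -1.1958)

(3.3304, 2.7981, -1.1958)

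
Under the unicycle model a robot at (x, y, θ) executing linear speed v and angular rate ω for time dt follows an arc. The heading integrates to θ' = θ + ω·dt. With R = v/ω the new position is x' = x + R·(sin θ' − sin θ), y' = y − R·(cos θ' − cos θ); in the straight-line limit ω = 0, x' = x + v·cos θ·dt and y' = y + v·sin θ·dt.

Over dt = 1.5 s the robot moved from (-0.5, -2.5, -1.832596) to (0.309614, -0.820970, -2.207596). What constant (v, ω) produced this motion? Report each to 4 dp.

v = -1.2500, ω = -0.2500

Δθ = -2.207596 − -1.832596 = -0.375000
ω = Δθ/dt = -0.375000/1.5 = -0.2500
R = −Δy/(cos θ' − cos θ) = 5.0000
v = R·ω = 5.0000·-0.2500 = -1.2500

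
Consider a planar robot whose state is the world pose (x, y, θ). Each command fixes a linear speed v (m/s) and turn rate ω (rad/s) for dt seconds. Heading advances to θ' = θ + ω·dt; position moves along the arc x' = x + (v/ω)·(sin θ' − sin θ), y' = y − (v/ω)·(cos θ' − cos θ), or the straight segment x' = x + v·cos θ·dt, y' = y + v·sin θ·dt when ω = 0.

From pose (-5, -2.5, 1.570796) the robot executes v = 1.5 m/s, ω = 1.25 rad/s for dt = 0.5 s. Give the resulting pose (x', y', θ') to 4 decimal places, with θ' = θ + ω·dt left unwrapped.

(-5.2268, -1.7979, 2.1958)

θ' = 1.5708 + 1.25·0.5 = 2.1958
R = v/ω = 1.5/1.25 = 1.2000
x' = -5 + 1.2000·(sin 2.1958 − sin 1.5708) = -5.2268
y' = -2.5 − 1.2000·(cos 2.1958 − cos 1.5708) = -1.7979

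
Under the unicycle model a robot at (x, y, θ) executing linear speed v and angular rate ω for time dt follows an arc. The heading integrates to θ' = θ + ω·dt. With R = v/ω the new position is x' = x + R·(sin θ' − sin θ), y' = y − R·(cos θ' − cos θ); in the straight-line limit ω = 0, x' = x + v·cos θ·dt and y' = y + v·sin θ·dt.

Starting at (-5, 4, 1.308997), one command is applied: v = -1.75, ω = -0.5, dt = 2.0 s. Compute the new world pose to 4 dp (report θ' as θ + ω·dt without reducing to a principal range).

θ' = 1.3090 + -0.5·2.0 = 0.3090
R = v/ω = -1.75/-0.5 = 3.5000
x' = -5 + 3.5000·(sin 0.3090 − sin 1.3090) = -7.3164
y' = 4 − 3.5000·(cos 0.3090 − cos 1.3090) = 1.5716

(-7.3164, 1.5716, 0.3090)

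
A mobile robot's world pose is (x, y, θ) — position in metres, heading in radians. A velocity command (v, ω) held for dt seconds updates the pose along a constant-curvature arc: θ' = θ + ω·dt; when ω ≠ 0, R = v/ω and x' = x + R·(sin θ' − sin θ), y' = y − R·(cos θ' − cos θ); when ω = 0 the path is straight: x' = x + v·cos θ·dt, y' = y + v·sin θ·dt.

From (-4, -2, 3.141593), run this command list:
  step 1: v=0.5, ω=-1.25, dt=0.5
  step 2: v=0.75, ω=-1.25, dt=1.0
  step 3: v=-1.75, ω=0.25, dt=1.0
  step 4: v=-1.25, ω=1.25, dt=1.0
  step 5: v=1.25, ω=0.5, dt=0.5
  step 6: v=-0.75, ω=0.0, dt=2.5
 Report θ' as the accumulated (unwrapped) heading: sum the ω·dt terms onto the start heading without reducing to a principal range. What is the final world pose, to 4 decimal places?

(-2.8779, -4.0398, 3.0166)

step 1: θ'=2.5166 (R=-0.4000) → pose (-4.2340, -1.9244, 2.5166)
step 2: θ'=1.2666 (R=-0.6000) → pose (-4.4554, -1.2581, 1.2666)
step 3: θ'=1.5166 (R=-7.0000) → pose (-4.7666, -2.9756, 1.5166)
step 4: θ'=2.7666 (R=-1.0000) → pose (-4.1343, -3.9603, 2.7666)
step 5: θ'=3.0166 (R=2.5000) → pose (-4.7383, -3.8060, 3.0166)
step 6: θ'=3.0166 (straight) → pose (-2.8779, -4.0398, 3.0166)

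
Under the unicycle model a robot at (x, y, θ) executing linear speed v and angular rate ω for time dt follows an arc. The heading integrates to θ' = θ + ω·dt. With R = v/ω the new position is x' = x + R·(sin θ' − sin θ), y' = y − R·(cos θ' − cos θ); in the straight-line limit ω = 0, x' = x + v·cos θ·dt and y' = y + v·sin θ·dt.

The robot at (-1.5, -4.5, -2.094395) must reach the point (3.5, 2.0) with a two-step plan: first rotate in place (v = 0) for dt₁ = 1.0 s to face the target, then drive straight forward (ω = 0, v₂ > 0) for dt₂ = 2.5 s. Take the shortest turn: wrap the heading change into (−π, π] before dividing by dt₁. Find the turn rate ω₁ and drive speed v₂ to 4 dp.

heading to target = atan2(2−-4.5, 3.5−-1.5) = 0.9151
Δθ = wrap(0.9151 − -2.0944) = 3.0095; ω₁ = Δθ/dt₁ = 3.0095
distance = √((3.5−-1.5)² + (2−-4.5)²) = 8.2006; v₂ = distance/dt₂ = 3.2802

ω₁ = 3.0095, v₂ = 3.2802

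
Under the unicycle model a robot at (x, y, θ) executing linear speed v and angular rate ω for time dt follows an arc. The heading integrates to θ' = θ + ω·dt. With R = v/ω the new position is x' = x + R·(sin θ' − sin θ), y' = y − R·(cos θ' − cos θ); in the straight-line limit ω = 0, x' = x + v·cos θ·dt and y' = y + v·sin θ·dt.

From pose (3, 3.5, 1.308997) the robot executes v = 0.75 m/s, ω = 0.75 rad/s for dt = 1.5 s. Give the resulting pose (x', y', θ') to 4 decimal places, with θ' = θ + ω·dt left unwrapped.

(2.6841, 4.5187, 2.4340)

θ' = 1.3090 + 0.75·1.5 = 2.4340
R = v/ω = 0.75/0.75 = 1.0000
x' = 3 + 1.0000·(sin 2.4340 − sin 1.3090) = 2.6841
y' = 3.5 − 1.0000·(cos 2.4340 − cos 1.3090) = 4.5187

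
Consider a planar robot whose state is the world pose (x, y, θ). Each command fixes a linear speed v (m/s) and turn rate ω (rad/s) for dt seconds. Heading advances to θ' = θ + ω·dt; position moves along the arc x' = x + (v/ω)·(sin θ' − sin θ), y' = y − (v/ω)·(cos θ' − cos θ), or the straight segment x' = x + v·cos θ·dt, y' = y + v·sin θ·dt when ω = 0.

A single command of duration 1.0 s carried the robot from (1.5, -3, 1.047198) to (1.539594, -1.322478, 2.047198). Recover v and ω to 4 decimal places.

Δθ = 2.047198 − 1.047198 = 1.000000
ω = Δθ/dt = 1.000000/1.0 = 1.0000
R = −Δy/(cos θ' − cos θ) = 1.7500
v = R·ω = 1.7500·1.0000 = 1.7500

v = 1.7500, ω = 1.0000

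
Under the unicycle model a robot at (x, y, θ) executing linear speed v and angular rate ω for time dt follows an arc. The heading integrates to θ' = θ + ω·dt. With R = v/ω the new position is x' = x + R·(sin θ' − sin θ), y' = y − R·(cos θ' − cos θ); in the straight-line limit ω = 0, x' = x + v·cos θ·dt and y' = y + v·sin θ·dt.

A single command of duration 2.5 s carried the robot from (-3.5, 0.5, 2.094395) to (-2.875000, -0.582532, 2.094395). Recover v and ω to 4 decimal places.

v = -0.5000, ω = 0.0000

Δθ = 2.094395 − 2.094395 = 0.000000
ω = Δθ/dt = 0.000000/2.5 = 0.0000
ω = 0 → v = (Δx·cos θ + Δy·sin θ)/dt = -0.5000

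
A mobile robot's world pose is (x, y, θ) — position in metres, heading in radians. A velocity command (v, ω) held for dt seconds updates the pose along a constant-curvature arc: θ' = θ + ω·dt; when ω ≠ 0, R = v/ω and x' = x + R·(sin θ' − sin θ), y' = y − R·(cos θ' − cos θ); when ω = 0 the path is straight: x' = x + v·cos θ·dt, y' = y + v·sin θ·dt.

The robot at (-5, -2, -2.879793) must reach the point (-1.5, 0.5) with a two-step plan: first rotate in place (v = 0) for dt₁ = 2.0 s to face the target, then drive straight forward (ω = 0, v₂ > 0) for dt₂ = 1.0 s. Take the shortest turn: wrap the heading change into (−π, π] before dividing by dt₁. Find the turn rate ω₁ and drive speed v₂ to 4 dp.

heading to target = atan2(0.5−-2, -1.5−-5) = 0.6202
Δθ = wrap(0.6202 − -2.8798) = -2.7831; ω₁ = Δθ/dt₁ = -1.3916
distance = √((-1.5−-5)² + (0.5−-2)²) = 4.3012; v₂ = distance/dt₂ = 4.3012

ω₁ = -1.3916, v₂ = 4.3012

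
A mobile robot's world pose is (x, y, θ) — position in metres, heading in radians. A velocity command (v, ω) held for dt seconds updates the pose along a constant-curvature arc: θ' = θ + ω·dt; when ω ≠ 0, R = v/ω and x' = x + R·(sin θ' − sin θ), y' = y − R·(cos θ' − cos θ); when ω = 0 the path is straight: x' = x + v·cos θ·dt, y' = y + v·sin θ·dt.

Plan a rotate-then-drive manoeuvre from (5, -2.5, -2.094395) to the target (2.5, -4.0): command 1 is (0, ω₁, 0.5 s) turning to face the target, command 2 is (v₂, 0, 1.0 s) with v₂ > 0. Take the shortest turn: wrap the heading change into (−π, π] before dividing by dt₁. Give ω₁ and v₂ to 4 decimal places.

ω₁ = -1.0136, v₂ = 2.9155

heading to target = atan2(-4−-2.5, 2.5−5) = -2.6012
Δθ = wrap(-2.6012 − -2.0944) = -0.5068; ω₁ = Δθ/dt₁ = -1.0136
distance = √((2.5−5)² + (-4−-2.5)²) = 2.9155; v₂ = distance/dt₂ = 2.9155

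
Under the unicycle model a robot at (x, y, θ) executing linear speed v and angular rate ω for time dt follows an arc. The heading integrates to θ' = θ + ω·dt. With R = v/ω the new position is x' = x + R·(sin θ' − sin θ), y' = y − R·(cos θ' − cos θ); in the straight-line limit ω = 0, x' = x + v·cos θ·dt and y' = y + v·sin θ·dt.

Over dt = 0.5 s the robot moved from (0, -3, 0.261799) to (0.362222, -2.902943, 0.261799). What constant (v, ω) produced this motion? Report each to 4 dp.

Δθ = 0.261799 − 0.261799 = 0.000000
ω = Δθ/dt = 0.000000/0.5 = 0.0000
ω = 0 → v = (Δx·cos θ + Δy·sin θ)/dt = 0.7500

v = 0.7500, ω = 0.0000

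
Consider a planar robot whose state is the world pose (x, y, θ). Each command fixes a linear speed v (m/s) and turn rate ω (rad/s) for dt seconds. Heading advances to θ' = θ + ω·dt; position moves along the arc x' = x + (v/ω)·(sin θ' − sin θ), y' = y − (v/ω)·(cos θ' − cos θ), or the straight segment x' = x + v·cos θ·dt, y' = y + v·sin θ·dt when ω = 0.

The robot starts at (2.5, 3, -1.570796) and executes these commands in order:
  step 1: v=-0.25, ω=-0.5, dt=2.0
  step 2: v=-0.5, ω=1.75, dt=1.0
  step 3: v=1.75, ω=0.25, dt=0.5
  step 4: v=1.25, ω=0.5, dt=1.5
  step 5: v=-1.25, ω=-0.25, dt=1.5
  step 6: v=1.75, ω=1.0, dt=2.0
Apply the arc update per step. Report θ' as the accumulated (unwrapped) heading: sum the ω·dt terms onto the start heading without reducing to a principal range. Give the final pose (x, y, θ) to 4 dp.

(5.6014, 4.7749, 1.6792)

step 1: θ'=-2.5708 (R=0.5000) → pose (2.7298, 3.4207, -2.5708)
step 2: θ'=-0.8208 (R=-0.2857) → pose (2.7845, 3.8559, -0.8208)
step 3: θ'=-0.6958 (R=7.0000) → pose (3.4194, 3.2546, -0.6958)
step 4: θ'=0.0542 (R=2.5000) → pose (5.1573, 2.6771, 0.0542)
step 5: θ'=-0.3208 (R=5.0000) → pose (3.3098, 2.9248, -0.3208)
step 6: θ'=1.6792 (R=1.7500) → pose (5.6014, 4.7749, 1.6792)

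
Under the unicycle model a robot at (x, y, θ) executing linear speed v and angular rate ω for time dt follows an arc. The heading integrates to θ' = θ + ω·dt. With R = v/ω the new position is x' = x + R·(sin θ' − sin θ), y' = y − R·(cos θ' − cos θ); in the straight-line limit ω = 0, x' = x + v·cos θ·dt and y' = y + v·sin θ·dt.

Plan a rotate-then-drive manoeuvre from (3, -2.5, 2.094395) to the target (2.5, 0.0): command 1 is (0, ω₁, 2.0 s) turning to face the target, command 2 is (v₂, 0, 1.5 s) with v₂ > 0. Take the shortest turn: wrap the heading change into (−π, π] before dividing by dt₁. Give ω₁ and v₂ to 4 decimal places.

ω₁ = -0.1631, v₂ = 1.6997

heading to target = atan2(0−-2.5, 2.5−3) = 1.7682
Δθ = wrap(1.7682 − 2.0944) = -0.3262; ω₁ = Δθ/dt₁ = -0.1631
distance = √((2.5−3)² + (0−-2.5)²) = 2.5495; v₂ = distance/dt₂ = 1.6997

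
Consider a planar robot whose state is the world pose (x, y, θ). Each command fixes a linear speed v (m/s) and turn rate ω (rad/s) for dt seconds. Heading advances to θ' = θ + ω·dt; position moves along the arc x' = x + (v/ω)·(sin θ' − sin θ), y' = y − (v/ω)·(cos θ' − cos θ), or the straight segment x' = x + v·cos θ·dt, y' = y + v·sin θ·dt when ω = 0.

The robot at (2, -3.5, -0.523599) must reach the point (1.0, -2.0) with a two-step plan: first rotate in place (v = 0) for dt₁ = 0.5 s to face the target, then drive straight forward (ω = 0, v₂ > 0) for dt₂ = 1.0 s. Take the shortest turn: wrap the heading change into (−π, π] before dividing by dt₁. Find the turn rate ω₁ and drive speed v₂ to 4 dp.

ω₁ = 5.3648, v₂ = 1.8028

heading to target = atan2(-2−-3.5, 1−2) = 2.1588
Δθ = wrap(2.1588 − -0.5236) = 2.6824; ω₁ = Δθ/dt₁ = 5.3648
distance = √((1−2)² + (-2−-3.5)²) = 1.8028; v₂ = distance/dt₂ = 1.8028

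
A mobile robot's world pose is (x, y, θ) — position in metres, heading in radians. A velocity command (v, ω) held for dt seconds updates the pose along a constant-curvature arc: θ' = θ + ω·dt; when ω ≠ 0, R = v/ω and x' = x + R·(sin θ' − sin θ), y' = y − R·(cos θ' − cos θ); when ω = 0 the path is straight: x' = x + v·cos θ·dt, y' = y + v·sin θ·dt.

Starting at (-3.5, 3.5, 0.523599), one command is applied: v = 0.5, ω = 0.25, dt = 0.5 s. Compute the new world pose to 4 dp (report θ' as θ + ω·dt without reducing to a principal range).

(-3.2919, 3.6382, 0.6486)

θ' = 0.5236 + 0.25·0.5 = 0.6486
R = v/ω = 0.5/0.25 = 2.0000
x' = -3.5 + 2.0000·(sin 0.6486 − sin 0.5236) = -3.2919
y' = 3.5 − 2.0000·(cos 0.6486 − cos 0.5236) = 3.6382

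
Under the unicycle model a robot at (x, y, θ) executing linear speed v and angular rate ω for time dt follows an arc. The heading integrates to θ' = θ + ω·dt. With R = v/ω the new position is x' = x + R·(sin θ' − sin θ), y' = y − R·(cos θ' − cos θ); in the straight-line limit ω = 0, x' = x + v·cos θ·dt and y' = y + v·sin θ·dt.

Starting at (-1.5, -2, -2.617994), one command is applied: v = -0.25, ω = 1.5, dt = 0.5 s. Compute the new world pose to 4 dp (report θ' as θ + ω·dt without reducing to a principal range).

θ' = -2.6180 + 1.5·0.5 = -1.8680
R = v/ω = -0.25/1.5 = -0.1667
x' = -1.5 + -0.1667·(sin -1.8680 − sin -2.6180) = -1.4240
y' = -2 − -0.1667·(cos -1.8680 − cos -2.6180) = -1.9045

(-1.4240, -1.9045, -1.8680)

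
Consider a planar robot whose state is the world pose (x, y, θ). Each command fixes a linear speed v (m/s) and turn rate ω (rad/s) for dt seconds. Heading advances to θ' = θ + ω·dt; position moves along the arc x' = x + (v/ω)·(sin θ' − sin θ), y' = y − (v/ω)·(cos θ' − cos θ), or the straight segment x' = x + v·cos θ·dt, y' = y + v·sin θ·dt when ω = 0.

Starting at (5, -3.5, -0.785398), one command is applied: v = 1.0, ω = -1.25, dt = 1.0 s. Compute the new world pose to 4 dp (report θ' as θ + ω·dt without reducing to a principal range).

(5.1495, -4.4241, -2.0354)

θ' = -0.7854 + -1.25·1.0 = -2.0354
R = v/ω = 1.0/-1.25 = -0.8000
x' = 5 + -0.8000·(sin -2.0354 − sin -0.7854) = 5.1495
y' = -3.5 − -0.8000·(cos -2.0354 − cos -0.7854) = -4.4241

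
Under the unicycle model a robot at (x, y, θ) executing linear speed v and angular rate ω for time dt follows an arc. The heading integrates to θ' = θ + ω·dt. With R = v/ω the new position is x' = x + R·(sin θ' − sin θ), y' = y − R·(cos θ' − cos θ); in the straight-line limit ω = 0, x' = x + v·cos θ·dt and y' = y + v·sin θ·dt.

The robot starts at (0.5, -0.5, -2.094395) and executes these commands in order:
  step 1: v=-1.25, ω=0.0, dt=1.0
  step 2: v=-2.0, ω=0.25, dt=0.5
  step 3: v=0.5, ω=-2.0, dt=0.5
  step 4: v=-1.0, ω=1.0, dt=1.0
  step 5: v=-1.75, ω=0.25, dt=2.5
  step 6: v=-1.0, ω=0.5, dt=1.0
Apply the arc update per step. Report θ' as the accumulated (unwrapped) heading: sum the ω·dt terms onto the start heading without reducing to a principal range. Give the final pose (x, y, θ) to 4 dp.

(2.0486, 7.0929, -0.8444)

step 1: θ'=-2.0944 (straight) → pose (1.1250, 0.5825, -2.0944)
step 2: θ'=-1.9694 (R=-8.0000) → pose (1.5696, 1.4775, -1.9694)
step 3: θ'=-2.9694 (R=-0.2500) → pose (1.3821, 1.3282, -2.9694)
step 4: θ'=-1.9694 (R=-1.0000) → pose (2.1323, 1.9253, -1.9694)
step 5: θ'=-1.3444 (R=-7.0000) → pose (2.5025, 6.2135, -1.3444)
step 6: θ'=-0.8444 (R=-2.0000) → pose (2.0486, 7.0929, -0.8444)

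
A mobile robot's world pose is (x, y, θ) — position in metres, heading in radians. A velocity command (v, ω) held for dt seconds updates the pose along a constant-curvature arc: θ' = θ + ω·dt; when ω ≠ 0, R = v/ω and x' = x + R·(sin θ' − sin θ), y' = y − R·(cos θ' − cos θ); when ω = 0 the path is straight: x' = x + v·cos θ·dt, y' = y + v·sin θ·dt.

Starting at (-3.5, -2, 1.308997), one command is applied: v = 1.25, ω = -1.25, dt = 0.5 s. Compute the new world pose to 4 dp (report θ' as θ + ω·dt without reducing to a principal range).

θ' = 1.3090 + -1.25·0.5 = 0.6840
R = v/ω = 1.25/-1.25 = -1.0000
x' = -3.5 + -1.0000·(sin 0.6840 − sin 1.3090) = -3.1660
y' = -2 − -1.0000·(cos 0.6840 − cos 1.3090) = -1.4838

(-3.1660, -1.4838, 0.6840)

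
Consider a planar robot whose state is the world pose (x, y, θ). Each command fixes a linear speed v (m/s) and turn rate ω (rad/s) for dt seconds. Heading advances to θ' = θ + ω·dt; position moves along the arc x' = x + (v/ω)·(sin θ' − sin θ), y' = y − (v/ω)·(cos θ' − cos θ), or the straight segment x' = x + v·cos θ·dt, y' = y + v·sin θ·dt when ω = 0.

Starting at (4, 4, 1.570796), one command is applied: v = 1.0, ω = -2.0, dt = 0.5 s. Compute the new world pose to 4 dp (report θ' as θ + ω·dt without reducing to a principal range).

θ' = 1.5708 + -2.0·0.5 = 0.5708
R = v/ω = 1.0/-2.0 = -0.5000
x' = 4 + -0.5000·(sin 0.5708 − sin 1.5708) = 4.2298
y' = 4 − -0.5000·(cos 0.5708 − cos 1.5708) = 4.4207

(4.2298, 4.4207, 0.5708)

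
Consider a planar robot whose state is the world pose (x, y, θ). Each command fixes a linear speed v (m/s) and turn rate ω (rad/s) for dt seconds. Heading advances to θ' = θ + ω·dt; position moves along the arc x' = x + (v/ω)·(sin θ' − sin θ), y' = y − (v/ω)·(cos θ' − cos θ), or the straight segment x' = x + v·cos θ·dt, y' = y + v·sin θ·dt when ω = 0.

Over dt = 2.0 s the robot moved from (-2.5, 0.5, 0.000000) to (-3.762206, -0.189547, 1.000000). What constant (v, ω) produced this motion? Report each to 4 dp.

v = -0.7500, ω = 0.5000

Δθ = 1.000000 − 0.000000 = 1.000000
ω = Δθ/dt = 1.000000/2.0 = 0.5000
R = Δx/(sin θ' − sin θ) = -1.5000
v = R·ω = -1.5000·0.5000 = -0.7500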